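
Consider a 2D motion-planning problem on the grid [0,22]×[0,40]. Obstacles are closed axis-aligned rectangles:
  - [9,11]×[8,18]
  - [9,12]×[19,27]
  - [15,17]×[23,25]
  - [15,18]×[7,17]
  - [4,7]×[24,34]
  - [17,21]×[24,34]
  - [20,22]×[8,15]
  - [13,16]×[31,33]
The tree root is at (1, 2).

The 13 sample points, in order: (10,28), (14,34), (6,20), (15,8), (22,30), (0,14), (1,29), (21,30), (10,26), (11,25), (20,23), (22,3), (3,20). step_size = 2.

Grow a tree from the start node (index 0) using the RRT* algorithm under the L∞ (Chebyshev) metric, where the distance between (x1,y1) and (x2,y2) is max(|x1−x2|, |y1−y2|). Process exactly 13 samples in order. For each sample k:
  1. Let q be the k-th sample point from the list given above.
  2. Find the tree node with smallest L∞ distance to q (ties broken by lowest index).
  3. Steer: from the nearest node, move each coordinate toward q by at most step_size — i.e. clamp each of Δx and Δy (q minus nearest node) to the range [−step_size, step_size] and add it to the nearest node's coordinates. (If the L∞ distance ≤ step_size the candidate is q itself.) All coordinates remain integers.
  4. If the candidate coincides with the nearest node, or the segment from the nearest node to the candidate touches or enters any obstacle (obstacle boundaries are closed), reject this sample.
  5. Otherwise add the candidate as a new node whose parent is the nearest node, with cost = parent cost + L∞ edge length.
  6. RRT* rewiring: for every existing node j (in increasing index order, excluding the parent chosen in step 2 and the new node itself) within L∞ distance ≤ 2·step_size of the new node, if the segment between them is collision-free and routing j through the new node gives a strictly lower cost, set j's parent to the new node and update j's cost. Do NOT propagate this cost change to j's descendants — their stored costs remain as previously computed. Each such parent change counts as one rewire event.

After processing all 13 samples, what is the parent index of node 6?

Parent of node 6: 3

1. q=(10,28) nearest=0 d=26 new=(3,4) → add node 1 parent=0 cost=2
2. q=(14,34) nearest=1 d=30 new=(5,6) → add node 2 parent=1 cost=4
3. q=(6,20) nearest=2 d=14 new=(6,8) → add node 3 parent=2 cost=6
4. q=(15,8) nearest=3 d=9 new=(8,8) → add node 4 parent=3 cost=8
5. q=(22,30) nearest=3 d=22 new=(8,10) → add node 5 parent=3 cost=8
6. q=(0,14) nearest=3 d=6 new=(4,10) → add node 6 parent=3 cost=8
7. q=(1,29) nearest=5 d=19 new=(6,12) → add node 7 parent=5 cost=10
8. q=(21,30) nearest=7 d=18 new=(8,14) → add node 8 parent=7 cost=12
9. q=(10,26) nearest=8 d=12 new=(10,16) → blocked by [9,11]×[8,18], reject
10. q=(11,25) nearest=8 d=11 new=(10,16) → blocked by [9,11]×[8,18], reject
11. q=(20,23) nearest=8 d=12 new=(10,16) → blocked by [9,11]×[8,18], reject
12. q=(22,3) nearest=4 d=14 new=(10,6) → add node 9 parent=4 cost=10
13. q=(3,20) nearest=8 d=6 new=(6,16) → add node 10 parent=8 cost=14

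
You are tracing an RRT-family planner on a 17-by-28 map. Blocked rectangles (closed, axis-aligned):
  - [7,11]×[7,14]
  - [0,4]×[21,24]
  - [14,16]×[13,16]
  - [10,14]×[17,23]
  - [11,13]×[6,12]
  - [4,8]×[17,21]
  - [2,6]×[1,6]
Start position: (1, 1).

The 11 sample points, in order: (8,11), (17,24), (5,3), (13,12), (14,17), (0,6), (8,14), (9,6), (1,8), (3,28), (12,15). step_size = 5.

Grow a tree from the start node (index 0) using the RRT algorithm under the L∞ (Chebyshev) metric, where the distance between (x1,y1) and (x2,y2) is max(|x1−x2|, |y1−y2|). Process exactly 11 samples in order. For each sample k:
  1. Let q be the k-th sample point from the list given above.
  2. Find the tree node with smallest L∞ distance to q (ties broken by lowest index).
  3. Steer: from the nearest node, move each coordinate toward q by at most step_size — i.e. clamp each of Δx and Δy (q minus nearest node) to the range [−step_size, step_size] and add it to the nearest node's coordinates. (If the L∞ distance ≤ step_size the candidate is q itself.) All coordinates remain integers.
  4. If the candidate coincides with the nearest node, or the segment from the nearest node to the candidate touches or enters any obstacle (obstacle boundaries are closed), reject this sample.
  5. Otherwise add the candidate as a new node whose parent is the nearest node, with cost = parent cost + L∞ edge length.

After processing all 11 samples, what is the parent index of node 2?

1. q=(8,11) nearest=0 d=10 new=(6,6) → blocked by [2,6]×[1,6], reject
2. q=(17,24) nearest=0 d=23 new=(6,6) → blocked by [2,6]×[1,6], reject
3. q=(5,3) nearest=0 d=4 new=(5,3) → blocked by [2,6]×[1,6], reject
4. q=(13,12) nearest=0 d=12 new=(6,6) → blocked by [2,6]×[1,6], reject
5. q=(14,17) nearest=0 d=16 new=(6,6) → blocked by [2,6]×[1,6], reject
6. q=(0,6) nearest=0 d=5 new=(0,6) → add node 1 parent=0 cost=5
7. q=(8,14) nearest=1 d=8 new=(5,11) → add node 2 parent=1 cost=10
8. q=(9,6) nearest=2 d=5 new=(9,6) → blocked by [7,11]×[7,14], reject
9. q=(1,8) nearest=1 d=2 new=(1,8) → add node 3 parent=1 cost=7
10. q=(3,28) nearest=2 d=17 new=(3,16) → add node 4 parent=2 cost=15
11. q=(12,15) nearest=2 d=7 new=(10,15) → blocked by [7,11]×[7,14], reject

Parent of node 2: 1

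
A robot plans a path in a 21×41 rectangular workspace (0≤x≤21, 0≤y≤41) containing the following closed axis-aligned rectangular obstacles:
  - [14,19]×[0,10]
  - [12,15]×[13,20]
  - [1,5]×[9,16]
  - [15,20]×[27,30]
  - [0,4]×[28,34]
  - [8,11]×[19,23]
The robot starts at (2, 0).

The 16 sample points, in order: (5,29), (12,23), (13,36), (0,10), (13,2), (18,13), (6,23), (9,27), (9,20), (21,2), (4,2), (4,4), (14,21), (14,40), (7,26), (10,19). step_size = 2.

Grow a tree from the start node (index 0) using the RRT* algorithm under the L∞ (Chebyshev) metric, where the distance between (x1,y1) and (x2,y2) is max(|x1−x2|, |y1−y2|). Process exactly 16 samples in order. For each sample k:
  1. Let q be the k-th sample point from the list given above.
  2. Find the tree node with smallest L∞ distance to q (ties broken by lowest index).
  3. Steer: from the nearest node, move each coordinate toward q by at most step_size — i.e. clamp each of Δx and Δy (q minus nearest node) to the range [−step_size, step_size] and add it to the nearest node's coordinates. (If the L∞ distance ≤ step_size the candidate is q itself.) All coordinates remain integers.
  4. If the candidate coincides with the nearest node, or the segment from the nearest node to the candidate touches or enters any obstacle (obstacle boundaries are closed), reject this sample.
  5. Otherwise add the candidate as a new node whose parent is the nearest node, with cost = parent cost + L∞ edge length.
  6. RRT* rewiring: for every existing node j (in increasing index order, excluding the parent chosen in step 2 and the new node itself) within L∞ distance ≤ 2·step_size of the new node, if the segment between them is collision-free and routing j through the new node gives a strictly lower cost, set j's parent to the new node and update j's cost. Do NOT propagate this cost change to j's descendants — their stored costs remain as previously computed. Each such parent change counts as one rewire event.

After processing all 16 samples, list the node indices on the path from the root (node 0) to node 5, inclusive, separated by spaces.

1. q=(5,29) nearest=0 d=29 new=(4,2) → add node 1 parent=0 cost=2
2. q=(12,23) nearest=1 d=21 new=(6,4) → add node 2 parent=1 cost=4
3. q=(13,36) nearest=2 d=32 new=(8,6) → add node 3 parent=2 cost=6
4. q=(0,10) nearest=2 d=6 new=(4,6) → add node 4 parent=2 cost=6
5. q=(13,2) nearest=3 d=5 new=(10,4) → add node 5 parent=3 cost=8
6. q=(18,13) nearest=5 d=9 new=(12,6) → add node 6 parent=5 cost=10
7. q=(6,23) nearest=3 d=17 new=(6,8) → add node 7 parent=3 cost=8
8. q=(9,27) nearest=7 d=19 new=(8,10) → add node 8 parent=7 cost=10
9. q=(9,20) nearest=8 d=10 new=(9,12) → add node 9 parent=8 cost=12
10. q=(21,2) nearest=6 d=9 new=(14,4) → blocked by [14,19]×[0,10], reject
11. q=(4,2) nearest=1 d=0 → coincident, reject
12. q=(4,4) nearest=1 d=2 new=(4,4) → add node 10 parent=1 cost=4
13. q=(14,21) nearest=9 d=9 new=(11,14) → add node 11 parent=9 cost=14
14. q=(14,40) nearest=11 d=26 new=(13,16) → blocked by [12,15]×[13,20], reject
15. q=(7,26) nearest=11 d=12 new=(9,16) → add node 12 parent=11 cost=16
16. q=(10,19) nearest=12 d=3 new=(10,18) → add node 13 parent=12 cost=18

Path: 0 1 2 3 5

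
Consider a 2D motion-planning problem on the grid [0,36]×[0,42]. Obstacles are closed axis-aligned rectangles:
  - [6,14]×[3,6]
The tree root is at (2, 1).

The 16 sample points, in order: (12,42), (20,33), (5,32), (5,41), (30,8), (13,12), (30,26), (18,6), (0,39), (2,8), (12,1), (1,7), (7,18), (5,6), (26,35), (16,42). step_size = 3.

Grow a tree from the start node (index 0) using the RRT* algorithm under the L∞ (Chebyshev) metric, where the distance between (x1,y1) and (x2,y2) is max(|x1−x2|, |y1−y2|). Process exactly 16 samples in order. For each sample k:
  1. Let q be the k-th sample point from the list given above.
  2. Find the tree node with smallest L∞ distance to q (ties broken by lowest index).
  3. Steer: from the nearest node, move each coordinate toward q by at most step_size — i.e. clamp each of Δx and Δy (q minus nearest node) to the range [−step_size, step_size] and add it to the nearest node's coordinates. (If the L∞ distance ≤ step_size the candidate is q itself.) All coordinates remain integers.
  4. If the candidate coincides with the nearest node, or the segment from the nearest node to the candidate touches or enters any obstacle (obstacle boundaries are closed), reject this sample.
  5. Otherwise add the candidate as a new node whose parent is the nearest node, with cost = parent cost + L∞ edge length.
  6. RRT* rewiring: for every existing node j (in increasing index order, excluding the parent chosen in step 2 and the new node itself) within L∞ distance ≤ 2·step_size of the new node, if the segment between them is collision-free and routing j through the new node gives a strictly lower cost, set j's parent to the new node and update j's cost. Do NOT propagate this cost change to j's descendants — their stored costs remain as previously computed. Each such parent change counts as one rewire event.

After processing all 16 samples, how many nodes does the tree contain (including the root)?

1. q=(12,42) nearest=0 d=41 new=(5,4) → add node 1 parent=0 cost=3
2. q=(20,33) nearest=1 d=29 new=(8,7) → blocked by [6,14]×[3,6], reject
3. q=(5,32) nearest=1 d=28 new=(5,7) → add node 2 parent=1 cost=6
4. q=(5,41) nearest=2 d=34 new=(5,10) → add node 3 parent=2 cost=9
5. q=(30,8) nearest=1 d=25 new=(8,7) → blocked by [6,14]×[3,6], reject
6. q=(13,12) nearest=1 d=8 new=(8,7) → blocked by [6,14]×[3,6], reject
7. q=(30,26) nearest=1 d=25 new=(8,7) → blocked by [6,14]×[3,6], reject
8. q=(18,6) nearest=1 d=13 new=(8,6) → blocked by [6,14]×[3,6], reject
9. q=(0,39) nearest=3 d=29 new=(2,13) → add node 4 parent=3 cost=12
10. q=(2,8) nearest=2 d=3 new=(2,8) → add node 5 parent=2 cost=9
11. q=(12,1) nearest=1 d=7 new=(8,1) → blocked by [6,14]×[3,6], reject
12. q=(1,7) nearest=5 d=1 new=(1,7) → add node 6 parent=5 cost=10
13. q=(7,18) nearest=4 d=5 new=(5,16) → add node 7 parent=4 cost=15
14. q=(5,6) nearest=2 d=1 new=(5,6) → add node 8 parent=2 cost=7
15. q=(26,35) nearest=7 d=21 new=(8,19) → add node 9 parent=7 cost=18
16. q=(16,42) nearest=9 d=23 new=(11,22) → add node 10 parent=9 cost=21

Node count: 11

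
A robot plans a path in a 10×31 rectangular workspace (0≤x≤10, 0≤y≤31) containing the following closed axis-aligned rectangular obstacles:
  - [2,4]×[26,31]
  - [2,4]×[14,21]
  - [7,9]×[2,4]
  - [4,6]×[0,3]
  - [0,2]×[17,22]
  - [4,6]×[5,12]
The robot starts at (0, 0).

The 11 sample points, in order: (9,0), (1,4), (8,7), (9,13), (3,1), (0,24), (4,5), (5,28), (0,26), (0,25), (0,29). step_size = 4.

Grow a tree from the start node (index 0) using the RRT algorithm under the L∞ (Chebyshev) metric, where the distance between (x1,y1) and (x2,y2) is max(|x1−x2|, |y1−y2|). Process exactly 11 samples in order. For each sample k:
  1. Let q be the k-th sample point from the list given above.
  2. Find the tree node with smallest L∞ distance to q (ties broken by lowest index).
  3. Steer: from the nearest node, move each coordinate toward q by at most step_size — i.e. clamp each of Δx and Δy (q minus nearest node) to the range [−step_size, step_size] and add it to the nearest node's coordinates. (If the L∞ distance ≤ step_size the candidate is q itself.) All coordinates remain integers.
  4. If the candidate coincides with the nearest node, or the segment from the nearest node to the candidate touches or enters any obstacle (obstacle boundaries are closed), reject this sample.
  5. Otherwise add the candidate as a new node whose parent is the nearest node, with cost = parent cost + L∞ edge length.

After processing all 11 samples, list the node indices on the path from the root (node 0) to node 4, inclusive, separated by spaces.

Path: 0 1 3 4

1. q=(9,0) nearest=0 d=9 new=(4,0) → blocked by [4,6]×[0,3], reject
2. q=(1,4) nearest=0 d=4 new=(1,4) → add node 1 parent=0 cost=4
3. q=(8,7) nearest=1 d=7 new=(5,7) → blocked by [4,6]×[5,12], reject
4. q=(9,13) nearest=1 d=9 new=(5,8) → blocked by [4,6]×[5,12], reject
5. q=(3,1) nearest=0 d=3 new=(3,1) → add node 2 parent=0 cost=3
6. q=(0,24) nearest=1 d=20 new=(0,8) → add node 3 parent=1 cost=8
7. q=(4,5) nearest=1 d=3 new=(4,5) → blocked by [4,6]×[5,12], reject
8. q=(5,28) nearest=3 d=20 new=(4,12) → blocked by [4,6]×[5,12], reject
9. q=(0,26) nearest=3 d=18 new=(0,12) → add node 4 parent=3 cost=12
10. q=(0,25) nearest=4 d=13 new=(0,16) → add node 5 parent=4 cost=16
11. q=(0,29) nearest=5 d=13 new=(0,20) → blocked by [0,2]×[17,22], reject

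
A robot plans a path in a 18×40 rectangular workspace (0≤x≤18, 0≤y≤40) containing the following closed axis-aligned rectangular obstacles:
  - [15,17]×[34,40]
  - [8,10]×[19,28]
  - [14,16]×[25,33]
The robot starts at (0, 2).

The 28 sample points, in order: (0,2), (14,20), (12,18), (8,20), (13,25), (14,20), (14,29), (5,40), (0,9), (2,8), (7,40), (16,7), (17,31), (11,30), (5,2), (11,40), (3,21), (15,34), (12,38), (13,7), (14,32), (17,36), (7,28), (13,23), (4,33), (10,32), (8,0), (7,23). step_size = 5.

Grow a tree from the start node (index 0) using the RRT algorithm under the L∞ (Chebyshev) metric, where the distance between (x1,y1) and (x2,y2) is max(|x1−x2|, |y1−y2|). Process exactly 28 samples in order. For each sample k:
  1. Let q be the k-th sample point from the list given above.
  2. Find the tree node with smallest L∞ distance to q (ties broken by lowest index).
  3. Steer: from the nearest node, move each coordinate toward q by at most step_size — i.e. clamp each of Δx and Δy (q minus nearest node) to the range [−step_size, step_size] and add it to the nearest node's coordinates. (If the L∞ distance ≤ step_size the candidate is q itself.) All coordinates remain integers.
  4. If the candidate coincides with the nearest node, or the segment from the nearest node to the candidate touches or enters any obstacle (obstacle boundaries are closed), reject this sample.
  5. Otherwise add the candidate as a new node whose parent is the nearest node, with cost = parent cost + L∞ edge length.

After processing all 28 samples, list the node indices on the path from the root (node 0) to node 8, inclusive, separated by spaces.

Path: 0 1 2 3 4 8

1. q=(0,2) nearest=0 d=0 → coincident, reject
2. q=(14,20) nearest=0 d=18 new=(5,7) → add node 1 parent=0 cost=5
3. q=(12,18) nearest=1 d=11 new=(10,12) → add node 2 parent=1 cost=10
4. q=(8,20) nearest=2 d=8 new=(8,17) → add node 3 parent=2 cost=15
5. q=(13,25) nearest=3 d=8 new=(13,22) → blocked by [8,10]×[19,28], reject
6. q=(14,20) nearest=3 d=6 new=(13,20) → add node 4 parent=3 cost=20
7. q=(14,29) nearest=4 d=9 new=(14,25) → blocked by [14,16]×[25,33], reject
8. q=(5,40) nearest=4 d=20 new=(8,25) → blocked by [8,10]×[19,28], reject
9. q=(0,9) nearest=1 d=5 new=(0,9) → add node 5 parent=1 cost=10
10. q=(2,8) nearest=5 d=2 new=(2,8) → add node 6 parent=5 cost=12
11. q=(7,40) nearest=4 d=20 new=(8,25) → blocked by [8,10]×[19,28], reject
12. q=(16,7) nearest=2 d=6 new=(15,7) → add node 7 parent=2 cost=15
13. q=(17,31) nearest=4 d=11 new=(17,25) → add node 8 parent=4 cost=25
14. q=(11,30) nearest=8 d=6 new=(12,30) → blocked by [14,16]×[25,33], reject
15. q=(5,2) nearest=0 d=5 new=(5,2) → add node 9 parent=0 cost=5
16. q=(11,40) nearest=8 d=15 new=(12,30) → blocked by [14,16]×[25,33], reject
17. q=(3,21) nearest=3 d=5 new=(3,21) → add node 10 parent=3 cost=20
18. q=(15,34) nearest=8 d=9 new=(15,30) → blocked by [14,16]×[25,33], reject
19. q=(12,38) nearest=8 d=13 new=(12,30) → blocked by [14,16]×[25,33], reject
20. q=(13,7) nearest=7 d=2 new=(13,7) → add node 11 parent=7 cost=17
21. q=(14,32) nearest=8 d=7 new=(14,30) → blocked by [14,16]×[25,33], reject
22. q=(17,36) nearest=8 d=11 new=(17,30) → add node 12 parent=8 cost=30
23. q=(7,28) nearest=10 d=7 new=(7,26) → add node 13 parent=10 cost=25
24. q=(13,23) nearest=4 d=3 new=(13,23) → add node 14 parent=4 cost=23
25. q=(4,33) nearest=13 d=7 new=(4,31) → add node 15 parent=13 cost=30
26. q=(10,32) nearest=13 d=6 new=(10,31) → blocked by [8,10]×[19,28], reject
27. q=(8,0) nearest=9 d=3 new=(8,0) → add node 16 parent=9 cost=8
28. q=(7,23) nearest=13 d=3 new=(7,23) → add node 17 parent=13 cost=28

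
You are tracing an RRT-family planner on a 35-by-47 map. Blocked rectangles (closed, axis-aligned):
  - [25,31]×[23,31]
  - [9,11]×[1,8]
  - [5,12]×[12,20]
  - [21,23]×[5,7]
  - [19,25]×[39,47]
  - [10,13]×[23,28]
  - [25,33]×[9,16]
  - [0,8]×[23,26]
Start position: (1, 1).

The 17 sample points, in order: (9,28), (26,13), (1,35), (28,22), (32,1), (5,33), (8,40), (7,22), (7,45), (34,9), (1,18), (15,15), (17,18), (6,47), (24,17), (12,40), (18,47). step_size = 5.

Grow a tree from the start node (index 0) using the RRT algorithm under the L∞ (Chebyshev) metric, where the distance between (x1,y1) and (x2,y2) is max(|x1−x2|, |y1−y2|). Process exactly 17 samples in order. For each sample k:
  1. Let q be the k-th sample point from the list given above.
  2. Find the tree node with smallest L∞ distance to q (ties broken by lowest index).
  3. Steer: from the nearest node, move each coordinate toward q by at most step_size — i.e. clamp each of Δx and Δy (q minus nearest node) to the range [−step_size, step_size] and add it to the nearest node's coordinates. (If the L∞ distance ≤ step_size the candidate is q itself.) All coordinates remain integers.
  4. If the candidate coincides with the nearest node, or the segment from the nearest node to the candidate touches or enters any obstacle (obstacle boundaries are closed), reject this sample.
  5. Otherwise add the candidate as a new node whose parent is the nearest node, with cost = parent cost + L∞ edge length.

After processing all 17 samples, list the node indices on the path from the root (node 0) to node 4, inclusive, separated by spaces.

1. q=(9,28) nearest=0 d=27 new=(6,6) → add node 1 parent=0 cost=5
2. q=(26,13) nearest=1 d=20 new=(11,11) → add node 2 parent=1 cost=10
3. q=(1,35) nearest=2 d=24 new=(6,16) → blocked by [5,12]×[12,20], reject
4. q=(28,22) nearest=2 d=17 new=(16,16) → blocked by [5,12]×[12,20], reject
5. q=(32,1) nearest=2 d=21 new=(16,6) → add node 3 parent=2 cost=15
6. q=(5,33) nearest=2 d=22 new=(6,16) → blocked by [5,12]×[12,20], reject
7. q=(8,40) nearest=2 d=29 new=(8,16) → blocked by [5,12]×[12,20], reject
8. q=(7,22) nearest=2 d=11 new=(7,16) → blocked by [5,12]×[12,20], reject
9. q=(7,45) nearest=2 d=34 new=(7,16) → blocked by [5,12]×[12,20], reject
10. q=(34,9) nearest=3 d=18 new=(21,9) → add node 4 parent=3 cost=20
11. q=(1,18) nearest=2 d=10 new=(6,16) → blocked by [5,12]×[12,20], reject
12. q=(15,15) nearest=2 d=4 new=(15,15) → blocked by [5,12]×[12,20], reject
13. q=(17,18) nearest=2 d=7 new=(16,16) → blocked by [5,12]×[12,20], reject
14. q=(6,47) nearest=2 d=36 new=(6,16) → blocked by [5,12]×[12,20], reject
15. q=(24,17) nearest=4 d=8 new=(24,14) → add node 5 parent=4 cost=25
16. q=(12,40) nearest=5 d=26 new=(19,19) → add node 6 parent=5 cost=30
17. q=(18,47) nearest=6 d=28 new=(18,24) → add node 7 parent=6 cost=35

Path: 0 1 2 3 4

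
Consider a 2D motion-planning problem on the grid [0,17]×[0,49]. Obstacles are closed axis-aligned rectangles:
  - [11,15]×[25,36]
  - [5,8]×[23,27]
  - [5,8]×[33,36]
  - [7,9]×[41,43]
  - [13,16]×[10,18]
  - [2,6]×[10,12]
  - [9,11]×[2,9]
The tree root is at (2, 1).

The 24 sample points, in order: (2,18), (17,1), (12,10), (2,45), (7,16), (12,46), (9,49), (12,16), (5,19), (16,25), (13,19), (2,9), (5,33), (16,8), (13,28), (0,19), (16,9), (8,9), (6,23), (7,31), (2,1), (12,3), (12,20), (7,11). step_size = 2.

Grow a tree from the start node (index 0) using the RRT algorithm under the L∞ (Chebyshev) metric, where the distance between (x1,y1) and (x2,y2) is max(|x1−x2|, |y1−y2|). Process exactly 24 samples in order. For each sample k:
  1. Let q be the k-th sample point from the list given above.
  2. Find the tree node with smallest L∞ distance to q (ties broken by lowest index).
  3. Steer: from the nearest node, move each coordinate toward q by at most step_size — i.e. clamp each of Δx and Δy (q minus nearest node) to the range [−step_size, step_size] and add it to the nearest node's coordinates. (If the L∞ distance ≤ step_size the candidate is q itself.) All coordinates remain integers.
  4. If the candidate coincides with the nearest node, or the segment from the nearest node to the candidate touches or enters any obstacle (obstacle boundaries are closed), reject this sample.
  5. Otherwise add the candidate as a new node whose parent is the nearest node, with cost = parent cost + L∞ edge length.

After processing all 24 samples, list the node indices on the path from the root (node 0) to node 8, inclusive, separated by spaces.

Path: 0 1 4 5 6 7 8

1. q=(2,18) nearest=0 d=17 new=(2,3) → add node 1 parent=0 cost=2
2. q=(17,1) nearest=0 d=15 new=(4,1) → add node 2 parent=0 cost=2
3. q=(12,10) nearest=2 d=9 new=(6,3) → add node 3 parent=2 cost=4
4. q=(2,45) nearest=1 d=42 new=(2,5) → add node 4 parent=1 cost=4
5. q=(7,16) nearest=4 d=11 new=(4,7) → add node 5 parent=4 cost=6
6. q=(12,46) nearest=5 d=39 new=(6,9) → add node 6 parent=5 cost=8
7. q=(9,49) nearest=6 d=40 new=(8,11) → add node 7 parent=6 cost=10
8. q=(12,16) nearest=7 d=5 new=(10,13) → add node 8 parent=7 cost=12
9. q=(5,19) nearest=8 d=6 new=(8,15) → add node 9 parent=8 cost=14
10. q=(16,25) nearest=9 d=10 new=(10,17) → add node 10 parent=9 cost=16
11. q=(13,19) nearest=10 d=3 new=(12,19) → add node 11 parent=10 cost=18
12. q=(2,9) nearest=5 d=2 new=(2,9) → add node 12 parent=5 cost=8
13. q=(5,33) nearest=11 d=14 new=(10,21) → add node 13 parent=11 cost=20
14. q=(16,8) nearest=8 d=6 new=(12,11) → add node 14 parent=8 cost=14
15. q=(13,28) nearest=13 d=7 new=(12,23) → add node 15 parent=13 cost=22
16. q=(0,19) nearest=7 d=8 new=(6,13) → add node 16 parent=7 cost=12
17. q=(16,9) nearest=14 d=4 new=(14,9) → blocked by [13,16]×[10,18], reject
18. q=(8,9) nearest=6 d=2 new=(8,9) → add node 17 parent=6 cost=10
19. q=(6,23) nearest=13 d=4 new=(8,23) → blocked by [5,8]×[23,27], reject
20. q=(7,31) nearest=15 d=8 new=(10,25) → add node 18 parent=15 cost=24
21. q=(2,1) nearest=0 d=0 → coincident, reject
22. q=(12,3) nearest=3 d=6 new=(8,3) → add node 19 parent=3 cost=6
23. q=(12,20) nearest=11 d=1 new=(12,20) → add node 20 parent=11 cost=19
24. q=(7,11) nearest=7 d=1 new=(7,11) → add node 21 parent=7 cost=11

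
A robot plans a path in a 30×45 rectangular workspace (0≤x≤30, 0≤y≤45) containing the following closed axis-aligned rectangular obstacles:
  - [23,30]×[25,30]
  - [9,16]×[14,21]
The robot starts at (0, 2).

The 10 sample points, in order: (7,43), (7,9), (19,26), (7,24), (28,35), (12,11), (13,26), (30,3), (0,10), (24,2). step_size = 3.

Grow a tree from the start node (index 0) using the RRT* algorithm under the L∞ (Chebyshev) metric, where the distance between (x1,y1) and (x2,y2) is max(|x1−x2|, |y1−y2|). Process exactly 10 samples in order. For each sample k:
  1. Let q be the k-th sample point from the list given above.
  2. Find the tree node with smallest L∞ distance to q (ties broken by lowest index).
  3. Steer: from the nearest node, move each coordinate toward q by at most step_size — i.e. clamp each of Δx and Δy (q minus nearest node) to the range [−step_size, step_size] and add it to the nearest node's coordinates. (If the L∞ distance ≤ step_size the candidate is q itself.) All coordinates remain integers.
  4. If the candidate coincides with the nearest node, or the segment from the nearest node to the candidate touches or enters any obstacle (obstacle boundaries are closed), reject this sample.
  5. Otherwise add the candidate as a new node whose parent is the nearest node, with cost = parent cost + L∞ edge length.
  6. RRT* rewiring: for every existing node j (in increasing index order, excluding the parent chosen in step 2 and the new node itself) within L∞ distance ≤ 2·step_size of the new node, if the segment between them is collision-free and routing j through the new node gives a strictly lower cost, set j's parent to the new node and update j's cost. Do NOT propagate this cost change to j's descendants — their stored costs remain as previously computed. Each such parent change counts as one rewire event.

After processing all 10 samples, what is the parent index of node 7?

1. q=(7,43) nearest=0 d=41 new=(3,5) → add node 1 parent=0 cost=3
2. q=(7,9) nearest=1 d=4 new=(6,8) → add node 2 parent=1 cost=6
3. q=(19,26) nearest=2 d=18 new=(9,11) → add node 3 parent=2 cost=9
4. q=(7,24) nearest=3 d=13 new=(7,14) → add node 4 parent=3 cost=12
5. q=(28,35) nearest=4 d=21 new=(10,17) → blocked by [9,16]×[14,21], reject
6. q=(12,11) nearest=3 d=3 new=(12,11) → add node 5 parent=3 cost=12
7. q=(13,26) nearest=4 d=12 new=(10,17) → blocked by [9,16]×[14,21], reject
8. q=(30,3) nearest=5 d=18 new=(15,8) → add node 6 parent=5 cost=15
9. q=(0,10) nearest=1 d=5 new=(0,8) → add node 7 parent=1 cost=6
10. q=(24,2) nearest=6 d=9 new=(18,5) → add node 8 parent=6 cost=18

Parent of node 7: 1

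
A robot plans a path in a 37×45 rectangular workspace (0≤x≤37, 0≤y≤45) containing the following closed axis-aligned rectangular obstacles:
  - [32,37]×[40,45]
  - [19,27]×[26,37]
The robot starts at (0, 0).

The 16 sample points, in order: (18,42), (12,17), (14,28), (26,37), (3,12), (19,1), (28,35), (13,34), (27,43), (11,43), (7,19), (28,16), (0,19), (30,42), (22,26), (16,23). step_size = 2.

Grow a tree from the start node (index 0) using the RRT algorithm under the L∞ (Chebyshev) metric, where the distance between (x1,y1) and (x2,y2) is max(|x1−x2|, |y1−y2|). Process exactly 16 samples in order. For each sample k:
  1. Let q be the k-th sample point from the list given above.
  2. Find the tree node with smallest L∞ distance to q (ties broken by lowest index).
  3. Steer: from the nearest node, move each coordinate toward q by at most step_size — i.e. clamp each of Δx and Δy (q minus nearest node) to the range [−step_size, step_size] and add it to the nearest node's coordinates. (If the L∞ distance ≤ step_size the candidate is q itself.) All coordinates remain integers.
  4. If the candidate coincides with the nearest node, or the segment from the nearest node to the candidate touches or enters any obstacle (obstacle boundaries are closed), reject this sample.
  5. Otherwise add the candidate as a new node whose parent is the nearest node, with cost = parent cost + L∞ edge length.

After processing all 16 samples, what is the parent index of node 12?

1. q=(18,42) nearest=0 d=42 new=(2,2) → add node 1 parent=0 cost=2
2. q=(12,17) nearest=1 d=15 new=(4,4) → add node 2 parent=1 cost=4
3. q=(14,28) nearest=2 d=24 new=(6,6) → add node 3 parent=2 cost=6
4. q=(26,37) nearest=3 d=31 new=(8,8) → add node 4 parent=3 cost=8
5. q=(3,12) nearest=4 d=5 new=(6,10) → add node 5 parent=4 cost=10
6. q=(19,1) nearest=4 d=11 new=(10,6) → add node 6 parent=4 cost=10
7. q=(28,35) nearest=5 d=25 new=(8,12) → add node 7 parent=5 cost=12
8. q=(13,34) nearest=7 d=22 new=(10,14) → add node 8 parent=7 cost=14
9. q=(27,43) nearest=8 d=29 new=(12,16) → add node 9 parent=8 cost=16
10. q=(11,43) nearest=9 d=27 new=(11,18) → add node 10 parent=9 cost=18
11. q=(7,19) nearest=10 d=4 new=(9,19) → add node 11 parent=10 cost=20
12. q=(28,16) nearest=9 d=16 new=(14,16) → add node 12 parent=9 cost=18
13. q=(0,19) nearest=7 d=8 new=(6,14) → add node 13 parent=7 cost=14
14. q=(30,42) nearest=11 d=23 new=(11,21) → add node 14 parent=11 cost=22
15. q=(22,26) nearest=9 d=10 new=(14,18) → add node 15 parent=9 cost=18
16. q=(16,23) nearest=10 d=5 new=(13,20) → add node 16 parent=10 cost=20

Parent of node 12: 9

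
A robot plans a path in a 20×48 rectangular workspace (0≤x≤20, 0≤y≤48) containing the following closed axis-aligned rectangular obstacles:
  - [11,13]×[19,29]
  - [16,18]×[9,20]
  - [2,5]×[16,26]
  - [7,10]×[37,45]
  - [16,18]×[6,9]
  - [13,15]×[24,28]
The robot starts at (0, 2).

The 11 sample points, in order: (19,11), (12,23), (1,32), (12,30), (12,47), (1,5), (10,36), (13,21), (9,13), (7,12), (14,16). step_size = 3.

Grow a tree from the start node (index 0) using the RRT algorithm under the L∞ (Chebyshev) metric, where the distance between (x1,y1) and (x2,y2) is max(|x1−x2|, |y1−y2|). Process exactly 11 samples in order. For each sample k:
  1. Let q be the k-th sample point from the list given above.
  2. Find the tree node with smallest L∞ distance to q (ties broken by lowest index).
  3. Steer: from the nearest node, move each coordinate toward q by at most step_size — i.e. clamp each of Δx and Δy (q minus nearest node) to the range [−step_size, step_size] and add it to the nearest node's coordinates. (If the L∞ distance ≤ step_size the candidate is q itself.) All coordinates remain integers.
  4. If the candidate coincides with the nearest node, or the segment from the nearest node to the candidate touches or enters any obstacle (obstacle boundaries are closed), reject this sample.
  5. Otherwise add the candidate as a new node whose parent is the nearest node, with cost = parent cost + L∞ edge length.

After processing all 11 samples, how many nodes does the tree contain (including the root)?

Node count: 10

1. q=(19,11) nearest=0 d=19 new=(3,5) → add node 1 parent=0 cost=3
2. q=(12,23) nearest=1 d=18 new=(6,8) → add node 2 parent=1 cost=6
3. q=(1,32) nearest=2 d=24 new=(3,11) → add node 3 parent=2 cost=9
4. q=(12,30) nearest=3 d=19 new=(6,14) → add node 4 parent=3 cost=12
5. q=(12,47) nearest=4 d=33 new=(9,17) → add node 5 parent=4 cost=15
6. q=(1,5) nearest=1 d=2 new=(1,5) → add node 6 parent=1 cost=5
7. q=(10,36) nearest=5 d=19 new=(10,20) → add node 7 parent=5 cost=18
8. q=(13,21) nearest=7 d=3 new=(13,21) → blocked by [11,13]×[19,29], reject
9. q=(9,13) nearest=4 d=3 new=(9,13) → add node 8 parent=4 cost=15
10. q=(7,12) nearest=4 d=2 new=(7,12) → add node 9 parent=4 cost=14
11. q=(14,16) nearest=7 d=4 new=(13,17) → blocked by [11,13]×[19,29], reject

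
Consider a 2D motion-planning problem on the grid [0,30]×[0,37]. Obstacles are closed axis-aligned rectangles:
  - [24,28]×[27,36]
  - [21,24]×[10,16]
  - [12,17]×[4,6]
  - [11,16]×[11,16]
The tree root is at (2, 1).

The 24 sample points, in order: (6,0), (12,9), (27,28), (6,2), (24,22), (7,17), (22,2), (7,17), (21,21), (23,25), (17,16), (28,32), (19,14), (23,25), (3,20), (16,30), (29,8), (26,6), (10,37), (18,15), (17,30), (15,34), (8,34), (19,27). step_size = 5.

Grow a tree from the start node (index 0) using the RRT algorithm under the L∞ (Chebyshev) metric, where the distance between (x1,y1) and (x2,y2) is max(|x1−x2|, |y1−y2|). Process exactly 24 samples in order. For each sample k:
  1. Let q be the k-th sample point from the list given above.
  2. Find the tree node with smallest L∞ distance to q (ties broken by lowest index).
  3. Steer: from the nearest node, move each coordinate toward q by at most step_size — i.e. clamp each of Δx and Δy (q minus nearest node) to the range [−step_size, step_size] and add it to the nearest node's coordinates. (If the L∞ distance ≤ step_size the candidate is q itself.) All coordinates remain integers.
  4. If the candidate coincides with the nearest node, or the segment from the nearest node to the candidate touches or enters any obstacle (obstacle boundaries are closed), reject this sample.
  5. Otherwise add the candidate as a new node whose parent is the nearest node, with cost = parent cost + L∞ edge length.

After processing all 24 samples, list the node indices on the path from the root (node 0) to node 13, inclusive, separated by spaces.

Path: 0 1 2 4 5 6 7 9 10 13

1. q=(6,0) nearest=0 d=4 new=(6,0) → add node 1 parent=0 cost=4
2. q=(12,9) nearest=1 d=9 new=(11,5) → add node 2 parent=1 cost=9
3. q=(27,28) nearest=2 d=23 new=(16,10) → blocked by [12,17]×[4,6], reject
4. q=(6,2) nearest=1 d=2 new=(6,2) → add node 3 parent=1 cost=6
5. q=(24,22) nearest=2 d=17 new=(16,10) → blocked by [12,17]×[4,6], reject
6. q=(7,17) nearest=2 d=12 new=(7,10) → add node 4 parent=2 cost=14
7. q=(22,2) nearest=2 d=11 new=(16,2) → blocked by [12,17]×[4,6], reject
8. q=(7,17) nearest=4 d=7 new=(7,15) → add node 5 parent=4 cost=19
9. q=(21,21) nearest=4 d=14 new=(12,15) → blocked by [11,16]×[11,16], reject
10. q=(23,25) nearest=4 d=16 new=(12,15) → blocked by [11,16]×[11,16], reject
11. q=(17,16) nearest=4 d=10 new=(12,15) → blocked by [11,16]×[11,16], reject
12. q=(28,32) nearest=5 d=21 new=(12,20) → add node 6 parent=5 cost=24
13. q=(19,14) nearest=6 d=7 new=(17,15) → blocked by [11,16]×[11,16], reject
14. q=(23,25) nearest=6 d=11 new=(17,25) → add node 7 parent=6 cost=29
15. q=(3,20) nearest=5 d=5 new=(3,20) → add node 8 parent=5 cost=24
16. q=(16,30) nearest=7 d=5 new=(16,30) → add node 9 parent=7 cost=34
17. q=(29,8) nearest=6 d=17 new=(17,15) → blocked by [11,16]×[11,16], reject
18. q=(26,6) nearest=6 d=14 new=(17,15) → blocked by [11,16]×[11,16], reject
19. q=(10,37) nearest=9 d=7 new=(11,35) → add node 10 parent=9 cost=39
20. q=(18,15) nearest=6 d=6 new=(17,15) → blocked by [11,16]×[11,16], reject
21. q=(17,30) nearest=9 d=1 new=(17,30) → add node 11 parent=9 cost=35
22. q=(15,34) nearest=9 d=4 new=(15,34) → add node 12 parent=9 cost=38
23. q=(8,34) nearest=10 d=3 new=(8,34) → add node 13 parent=10 cost=42
24. q=(19,27) nearest=7 d=2 new=(19,27) → add node 14 parent=7 cost=31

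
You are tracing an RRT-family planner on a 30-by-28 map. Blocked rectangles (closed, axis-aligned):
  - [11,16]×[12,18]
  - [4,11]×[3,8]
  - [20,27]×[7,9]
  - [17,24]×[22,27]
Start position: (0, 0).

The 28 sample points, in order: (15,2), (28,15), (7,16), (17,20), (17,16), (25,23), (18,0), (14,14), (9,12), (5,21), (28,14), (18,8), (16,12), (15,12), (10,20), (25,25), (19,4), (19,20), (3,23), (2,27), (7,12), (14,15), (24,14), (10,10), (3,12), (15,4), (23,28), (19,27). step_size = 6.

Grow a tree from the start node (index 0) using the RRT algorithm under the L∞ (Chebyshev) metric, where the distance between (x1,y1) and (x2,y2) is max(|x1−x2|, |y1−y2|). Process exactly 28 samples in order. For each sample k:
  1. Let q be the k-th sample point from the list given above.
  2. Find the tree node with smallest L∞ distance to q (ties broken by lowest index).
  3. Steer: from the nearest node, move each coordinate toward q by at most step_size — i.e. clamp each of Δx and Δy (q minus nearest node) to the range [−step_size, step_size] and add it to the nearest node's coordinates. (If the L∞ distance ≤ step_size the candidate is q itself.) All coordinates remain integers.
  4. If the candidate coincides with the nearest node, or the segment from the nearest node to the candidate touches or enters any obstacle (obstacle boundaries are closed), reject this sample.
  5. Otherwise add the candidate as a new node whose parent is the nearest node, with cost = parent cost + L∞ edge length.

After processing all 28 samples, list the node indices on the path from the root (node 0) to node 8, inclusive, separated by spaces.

1. q=(15,2) nearest=0 d=15 new=(6,2) → add node 1 parent=0 cost=6
2. q=(28,15) nearest=1 d=22 new=(12,8) → blocked by [4,11]×[3,8], reject
3. q=(7,16) nearest=1 d=14 new=(7,8) → blocked by [4,11]×[3,8], reject
4. q=(17,20) nearest=1 d=18 new=(12,8) → blocked by [4,11]×[3,8], reject
5. q=(17,16) nearest=1 d=14 new=(12,8) → blocked by [4,11]×[3,8], reject
6. q=(25,23) nearest=1 d=21 new=(12,8) → blocked by [4,11]×[3,8], reject
7. q=(18,0) nearest=1 d=12 new=(12,0) → add node 2 parent=1 cost=12
8. q=(14,14) nearest=1 d=12 new=(12,8) → blocked by [4,11]×[3,8], reject
9. q=(9,12) nearest=1 d=10 new=(9,8) → blocked by [4,11]×[3,8], reject
10. q=(5,21) nearest=1 d=19 new=(5,8) → blocked by [4,11]×[3,8], reject
11. q=(28,14) nearest=2 d=16 new=(18,6) → add node 3 parent=2 cost=18
12. q=(18,8) nearest=3 d=2 new=(18,8) → add node 4 parent=3 cost=20
13. q=(16,12) nearest=4 d=4 new=(16,12) → blocked by [11,16]×[12,18], reject
14. q=(15,12) nearest=4 d=4 new=(15,12) → blocked by [11,16]×[12,18], reject
15. q=(10,20) nearest=4 d=12 new=(12,14) → blocked by [11,16]×[12,18], reject
16. q=(25,25) nearest=4 d=17 new=(24,14) → add node 5 parent=4 cost=26
17. q=(19,4) nearest=3 d=2 new=(19,4) → add node 6 parent=3 cost=20
18. q=(19,20) nearest=5 d=6 new=(19,20) → add node 7 parent=5 cost=32
19. q=(3,23) nearest=4 d=15 new=(12,14) → blocked by [11,16]×[12,18], reject
20. q=(2,27) nearest=7 d=17 new=(13,26) → blocked by [17,24]×[22,27], reject
21. q=(7,12) nearest=1 d=10 new=(7,8) → blocked by [4,11]×[3,8], reject
22. q=(14,15) nearest=7 d=5 new=(14,15) → blocked by [11,16]×[12,18], reject
23. q=(24,14) nearest=5 d=0 → coincident, reject
24. q=(10,10) nearest=1 d=8 new=(10,8) → blocked by [4,11]×[3,8], reject
25. q=(3,12) nearest=1 d=10 new=(3,8) → blocked by [4,11]×[3,8], reject
26. q=(15,4) nearest=3 d=3 new=(15,4) → add node 8 parent=3 cost=21
27. q=(23,28) nearest=7 d=8 new=(23,26) → blocked by [17,24]×[22,27], reject
28. q=(19,27) nearest=7 d=7 new=(19,26) → blocked by [17,24]×[22,27], reject

Path: 0 1 2 3 8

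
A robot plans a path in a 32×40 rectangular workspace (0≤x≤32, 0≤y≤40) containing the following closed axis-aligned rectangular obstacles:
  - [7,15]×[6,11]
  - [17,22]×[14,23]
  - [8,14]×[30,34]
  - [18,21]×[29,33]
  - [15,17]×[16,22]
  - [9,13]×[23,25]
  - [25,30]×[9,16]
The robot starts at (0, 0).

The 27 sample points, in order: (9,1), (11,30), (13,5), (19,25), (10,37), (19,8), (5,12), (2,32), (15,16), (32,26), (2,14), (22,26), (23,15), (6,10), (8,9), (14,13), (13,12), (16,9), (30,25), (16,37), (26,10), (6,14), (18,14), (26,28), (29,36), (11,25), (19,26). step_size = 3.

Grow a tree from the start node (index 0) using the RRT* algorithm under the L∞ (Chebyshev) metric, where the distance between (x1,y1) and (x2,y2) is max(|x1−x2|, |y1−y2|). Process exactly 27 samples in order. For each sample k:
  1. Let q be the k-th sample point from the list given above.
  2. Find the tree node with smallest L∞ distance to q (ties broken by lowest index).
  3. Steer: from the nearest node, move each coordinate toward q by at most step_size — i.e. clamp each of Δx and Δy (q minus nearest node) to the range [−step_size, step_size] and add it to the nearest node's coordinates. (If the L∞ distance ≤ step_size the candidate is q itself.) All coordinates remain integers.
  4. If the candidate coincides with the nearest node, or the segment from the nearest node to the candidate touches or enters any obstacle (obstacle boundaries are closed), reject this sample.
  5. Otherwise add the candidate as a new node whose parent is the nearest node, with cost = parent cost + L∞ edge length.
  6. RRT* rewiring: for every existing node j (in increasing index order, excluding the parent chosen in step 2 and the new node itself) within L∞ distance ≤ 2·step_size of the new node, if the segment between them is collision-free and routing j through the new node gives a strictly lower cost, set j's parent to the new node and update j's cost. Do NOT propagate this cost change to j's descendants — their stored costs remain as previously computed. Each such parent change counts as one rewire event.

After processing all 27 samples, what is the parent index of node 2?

Parent of node 2: 1

1. q=(9,1) nearest=0 d=9 new=(3,1) → add node 1 parent=0 cost=3
2. q=(11,30) nearest=1 d=29 new=(6,4) → add node 2 parent=1 cost=6
3. q=(13,5) nearest=2 d=7 new=(9,5) → add node 3 parent=2 cost=9
4. q=(19,25) nearest=3 d=20 new=(12,8) → blocked by [7,15]×[6,11], reject
5. q=(10,37) nearest=3 d=32 new=(10,8) → blocked by [7,15]×[6,11], reject
6. q=(19,8) nearest=3 d=10 new=(12,8) → blocked by [7,15]×[6,11], reject
7. q=(5,12) nearest=3 d=7 new=(6,8) → blocked by [7,15]×[6,11], reject
8. q=(2,32) nearest=3 d=27 new=(6,8) → blocked by [7,15]×[6,11], reject
9. q=(15,16) nearest=3 d=11 new=(12,8) → blocked by [7,15]×[6,11], reject
10. q=(32,26) nearest=3 d=23 new=(12,8) → blocked by [7,15]×[6,11], reject
11. q=(2,14) nearest=3 d=9 new=(6,8) → blocked by [7,15]×[6,11], reject
12. q=(22,26) nearest=3 d=21 new=(12,8) → blocked by [7,15]×[6,11], reject
13. q=(23,15) nearest=3 d=14 new=(12,8) → blocked by [7,15]×[6,11], reject
14. q=(6,10) nearest=3 d=5 new=(6,8) → blocked by [7,15]×[6,11], reject
15. q=(8,9) nearest=3 d=4 new=(8,8) → blocked by [7,15]×[6,11], reject
16. q=(14,13) nearest=3 d=8 new=(12,8) → blocked by [7,15]×[6,11], reject
17. q=(13,12) nearest=3 d=7 new=(12,8) → blocked by [7,15]×[6,11], reject
18. q=(16,9) nearest=3 d=7 new=(12,8) → blocked by [7,15]×[6,11], reject
19. q=(30,25) nearest=3 d=21 new=(12,8) → blocked by [7,15]×[6,11], reject
20. q=(16,37) nearest=3 d=32 new=(12,8) → blocked by [7,15]×[6,11], reject
21. q=(26,10) nearest=3 d=17 new=(12,8) → blocked by [7,15]×[6,11], reject
22. q=(6,14) nearest=3 d=9 new=(6,8) → blocked by [7,15]×[6,11], reject
23. q=(18,14) nearest=3 d=9 new=(12,8) → blocked by [7,15]×[6,11], reject
24. q=(26,28) nearest=3 d=23 new=(12,8) → blocked by [7,15]×[6,11], reject
25. q=(29,36) nearest=3 d=31 new=(12,8) → blocked by [7,15]×[6,11], reject
26. q=(11,25) nearest=3 d=20 new=(11,8) → blocked by [7,15]×[6,11], reject
27. q=(19,26) nearest=3 d=21 new=(12,8) → blocked by [7,15]×[6,11], reject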